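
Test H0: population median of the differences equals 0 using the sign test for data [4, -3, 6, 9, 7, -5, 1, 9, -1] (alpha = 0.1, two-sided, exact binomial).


Step 1: Discard zero differences. Original n = 9; n_eff = number of nonzero differences = 9.
Nonzero differences (with sign): +4, -3, +6, +9, +7, -5, +1, +9, -1
Step 2: Count signs: positive = 6, negative = 3.
Step 3: Under H0: P(positive) = 0.5, so the number of positives S ~ Bin(9, 0.5).
Step 4: Two-sided exact p-value = sum of Bin(9,0.5) probabilities at or below the observed probability = 0.507812.
Step 5: alpha = 0.1. fail to reject H0.

n_eff = 9, pos = 6, neg = 3, p = 0.507812, fail to reject H0.


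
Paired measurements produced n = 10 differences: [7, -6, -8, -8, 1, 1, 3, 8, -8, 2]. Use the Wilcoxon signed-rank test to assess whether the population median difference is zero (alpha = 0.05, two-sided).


Step 1: Drop any zero differences (none here) and take |d_i|.
|d| = [7, 6, 8, 8, 1, 1, 3, 8, 8, 2]
Step 2: Midrank |d_i| (ties get averaged ranks).
ranks: |7|->6, |6|->5, |8|->8.5, |8|->8.5, |1|->1.5, |1|->1.5, |3|->4, |8|->8.5, |8|->8.5, |2|->3
Step 3: Attach original signs; sum ranks with positive sign and with negative sign.
W+ = 6 + 1.5 + 1.5 + 4 + 8.5 + 3 = 24.5
W- = 5 + 8.5 + 8.5 + 8.5 = 30.5
(Check: W+ + W- = 55 should equal n(n+1)/2 = 55.)
Step 4: Test statistic W = min(W+, W-) = 24.5.
Step 5: Ties in |d|, so use the tie-corrected normal approximation.
        E[W] = n(n+1)/4 = 10*11/4 = 27.5.
        Tie groups: |d|=1 (t=2), |d|=8 (t=4); sum(t^3 - t) = 66.
        Var[W] = n(n+1)(2n+1)/24 - sum(t^3-t)/48 = 2310/24 - 66/48 = 94.875.
        z = (W - E[W]) / sqrt(Var[W]) = (24.5 - 27.5) / 9.7404 = -0.3080.
        Two-sided p = 2*Phi(z) = 0.758085.
Step 6: alpha = 0.05. fail to reject H0.

W+ = 24.5, W- = 30.5, W = min = 24.5, p = 0.758085, fail to reject H0.


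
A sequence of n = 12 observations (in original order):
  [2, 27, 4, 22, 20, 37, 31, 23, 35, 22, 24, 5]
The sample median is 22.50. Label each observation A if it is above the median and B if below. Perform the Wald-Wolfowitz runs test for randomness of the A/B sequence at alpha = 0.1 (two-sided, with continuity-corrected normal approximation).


Step 1: Compute median = 22.50; label A = above, B = below.
Labels in order: BABBBAAAABAB  (n_A = 6, n_B = 6)
Step 2: Count runs R = 7.
Step 3: Under H0 (random ordering), E[R] = 2*n_A*n_B/(n_A+n_B) + 1 = 2*6*6/12 + 1 = 7.0000.
        Var[R] = 2*n_A*n_B*(2*n_A*n_B - n_A - n_B) / ((n_A+n_B)^2 * (n_A+n_B-1)) = 4320/1584 = 2.7273.
        SD[R] = 1.6514.
Step 4: R = E[R], so z = 0 with no continuity correction.
Step 5: Two-sided p-value via normal approximation = 2*(1 - Phi(|z|)) = 1.000000.
Step 6: alpha = 0.1. fail to reject H0.

R = 7, z = 0.0000, p = 1.000000, fail to reject H0.


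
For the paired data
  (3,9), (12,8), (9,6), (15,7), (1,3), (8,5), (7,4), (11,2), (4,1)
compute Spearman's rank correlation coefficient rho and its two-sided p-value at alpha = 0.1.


Step 1: Rank x and y separately (midranks; no ties here).
rank(x): 3->2, 12->8, 9->6, 15->9, 1->1, 8->5, 7->4, 11->7, 4->3
rank(y): 9->9, 8->8, 6->6, 7->7, 3->3, 5->5, 4->4, 2->2, 1->1
Step 2: d_i = R_x(i) - R_y(i); compute d_i^2.
  (2-9)^2=49, (8-8)^2=0, (6-6)^2=0, (9-7)^2=4, (1-3)^2=4, (5-5)^2=0, (4-4)^2=0, (7-2)^2=25, (3-1)^2=4
sum(d^2) = 86.
Step 3: rho = 1 - 6*86 / (9*(9^2 - 1)) = 1 - 516/720 = 0.283333.
Step 4: Under H0, t = rho * sqrt((n-2)/(1-rho^2)) = 0.7817 ~ t(7).
Step 5: Two-sided p-value from the t-distribution with 7 df = 0.460030.
Step 6: alpha = 0.1. fail to reject H0.

rho = 0.2833, p = 0.460030, fail to reject H0 at alpha = 0.1.


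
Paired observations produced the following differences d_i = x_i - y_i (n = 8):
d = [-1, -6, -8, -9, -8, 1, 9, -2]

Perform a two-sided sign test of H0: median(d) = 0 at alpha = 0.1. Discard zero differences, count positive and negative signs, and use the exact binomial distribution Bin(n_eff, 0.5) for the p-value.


Step 1: Discard zero differences. Original n = 8; n_eff = number of nonzero differences = 8.
Nonzero differences (with sign): -1, -6, -8, -9, -8, +1, +9, -2
Step 2: Count signs: positive = 2, negative = 6.
Step 3: Under H0: P(positive) = 0.5, so the number of positives S ~ Bin(8, 0.5).
Step 4: Two-sided exact p-value = sum of Bin(8,0.5) probabilities at or below the observed probability = 0.289062.
Step 5: alpha = 0.1. fail to reject H0.

n_eff = 8, pos = 2, neg = 6, p = 0.289062, fail to reject H0.


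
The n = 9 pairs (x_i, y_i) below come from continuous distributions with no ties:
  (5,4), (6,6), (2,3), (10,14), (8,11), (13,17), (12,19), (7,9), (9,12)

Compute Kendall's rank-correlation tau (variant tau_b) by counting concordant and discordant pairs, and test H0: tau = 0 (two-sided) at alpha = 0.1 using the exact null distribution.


Step 1: Enumerate the 36 unordered pairs (i,j) with i<j and classify each by sign(x_j-x_i) * sign(y_j-y_i).
  (1,2):dx=+1,dy=+2->C; (1,3):dx=-3,dy=-1->C; (1,4):dx=+5,dy=+10->C; (1,5):dx=+3,dy=+7->C
  (1,6):dx=+8,dy=+13->C; (1,7):dx=+7,dy=+15->C; (1,8):dx=+2,dy=+5->C; (1,9):dx=+4,dy=+8->C
  (2,3):dx=-4,dy=-3->C; (2,4):dx=+4,dy=+8->C; (2,5):dx=+2,dy=+5->C; (2,6):dx=+7,dy=+11->C
  (2,7):dx=+6,dy=+13->C; (2,8):dx=+1,dy=+3->C; (2,9):dx=+3,dy=+6->C; (3,4):dx=+8,dy=+11->C
  (3,5):dx=+6,dy=+8->C; (3,6):dx=+11,dy=+14->C; (3,7):dx=+10,dy=+16->C; (3,8):dx=+5,dy=+6->C
  (3,9):dx=+7,dy=+9->C; (4,5):dx=-2,dy=-3->C; (4,6):dx=+3,dy=+3->C; (4,7):dx=+2,dy=+5->C
  (4,8):dx=-3,dy=-5->C; (4,9):dx=-1,dy=-2->C; (5,6):dx=+5,dy=+6->C; (5,7):dx=+4,dy=+8->C
  (5,8):dx=-1,dy=-2->C; (5,9):dx=+1,dy=+1->C; (6,7):dx=-1,dy=+2->D; (6,8):dx=-6,dy=-8->C
  (6,9):dx=-4,dy=-5->C; (7,8):dx=-5,dy=-10->C; (7,9):dx=-3,dy=-7->C; (8,9):dx=+2,dy=+3->C
Step 2: C = 35, D = 1, total pairs = 36.
Step 3: tau = (C - D)/(n(n-1)/2) = (35 - 1)/36 = 0.944444.
Step 4: Exact two-sided p-value (enumerate n! = 362880 permutations of y under H0): p = 0.000050.
Step 5: alpha = 0.1. reject H0.

tau_b = 0.9444 (C=35, D=1), p = 0.000050, reject H0.


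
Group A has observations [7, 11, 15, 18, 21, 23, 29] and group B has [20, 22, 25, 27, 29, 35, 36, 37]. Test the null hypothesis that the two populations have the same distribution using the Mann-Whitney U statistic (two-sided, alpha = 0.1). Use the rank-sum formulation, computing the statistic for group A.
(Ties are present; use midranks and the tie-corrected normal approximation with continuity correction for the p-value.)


Step 1: Combine and sort all 15 observations; assign midranks.
sorted (value, group): (7,X), (11,X), (15,X), (18,X), (20,Y), (21,X), (22,Y), (23,X), (25,Y), (27,Y), (29,X), (29,Y), (35,Y), (36,Y), (37,Y)
ranks: 7->1, 11->2, 15->3, 18->4, 20->5, 21->6, 22->7, 23->8, 25->9, 27->10, 29->11.5, 29->11.5, 35->13, 36->14, 37->15
Step 2: Rank sum for X: R1 = 1 + 2 + 3 + 4 + 6 + 8 + 11.5 = 35.5.
Step 3: U_X = R1 - n1(n1+1)/2 = 35.5 - 7*8/2 = 35.5 - 28 = 7.5.
       U_Y = n1*n2 - U_X = 56 - 7.5 = 48.5.
Step 4: Ties are present, so use the tie-corrected normal approximation (with continuity correction) for the p-value.
Step 5: p-value = 0.020524; compare to alpha = 0.1. reject H0.

U_X = 7.5, p = 0.020524, reject H0 at alpha = 0.1.


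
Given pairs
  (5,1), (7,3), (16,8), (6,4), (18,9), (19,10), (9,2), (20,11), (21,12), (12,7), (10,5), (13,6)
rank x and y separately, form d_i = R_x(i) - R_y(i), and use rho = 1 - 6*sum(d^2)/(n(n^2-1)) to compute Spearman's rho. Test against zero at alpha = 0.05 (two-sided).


Step 1: Rank x and y separately (midranks; no ties here).
rank(x): 5->1, 7->3, 16->8, 6->2, 18->9, 19->10, 9->4, 20->11, 21->12, 12->6, 10->5, 13->7
rank(y): 1->1, 3->3, 8->8, 4->4, 9->9, 10->10, 2->2, 11->11, 12->12, 7->7, 5->5, 6->6
Step 2: d_i = R_x(i) - R_y(i); compute d_i^2.
  (1-1)^2=0, (3-3)^2=0, (8-8)^2=0, (2-4)^2=4, (9-9)^2=0, (10-10)^2=0, (4-2)^2=4, (11-11)^2=0, (12-12)^2=0, (6-7)^2=1, (5-5)^2=0, (7-6)^2=1
sum(d^2) = 10.
Step 3: rho = 1 - 6*10 / (12*(12^2 - 1)) = 1 - 60/1716 = 0.965035.
Step 4: Under H0, t = rho * sqrt((n-2)/(1-rho^2)) = 11.6424 ~ t(10).
Step 5: Two-sided p-value from the t-distribution with 10 df = 0.000000.
Step 6: alpha = 0.05. reject H0.

rho = 0.9650, p = 0.000000, reject H0 at alpha = 0.05.


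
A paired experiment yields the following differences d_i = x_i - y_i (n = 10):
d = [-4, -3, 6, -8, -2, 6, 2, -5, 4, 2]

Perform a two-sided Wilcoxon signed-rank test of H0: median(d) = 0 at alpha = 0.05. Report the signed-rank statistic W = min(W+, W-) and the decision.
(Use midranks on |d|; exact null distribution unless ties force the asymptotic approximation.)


Step 1: Drop any zero differences (none here) and take |d_i|.
|d| = [4, 3, 6, 8, 2, 6, 2, 5, 4, 2]
Step 2: Midrank |d_i| (ties get averaged ranks).
ranks: |4|->5.5, |3|->4, |6|->8.5, |8|->10, |2|->2, |6|->8.5, |2|->2, |5|->7, |4|->5.5, |2|->2
Step 3: Attach original signs; sum ranks with positive sign and with negative sign.
W+ = 8.5 + 8.5 + 2 + 5.5 + 2 = 26.5
W- = 5.5 + 4 + 10 + 2 + 7 = 28.5
(Check: W+ + W- = 55 should equal n(n+1)/2 = 55.)
Step 4: Test statistic W = min(W+, W-) = 26.5.
Step 5: Ties in |d|, so use the tie-corrected normal approximation.
        E[W] = n(n+1)/4 = 10*11/4 = 27.5.
        Tie groups: |d|=2 (t=3), |d|=4 (t=2), |d|=6 (t=2); sum(t^3 - t) = 36.
        Var[W] = n(n+1)(2n+1)/24 - sum(t^3-t)/48 = 2310/24 - 36/48 = 95.5.
        z = (W - E[W]) / sqrt(Var[W]) = (26.5 - 27.5) / 9.7724 = -0.1023.
        Two-sided p = 2*Phi(z) = 0.918496.
Step 6: alpha = 0.05. fail to reject H0.

W+ = 26.5, W- = 28.5, W = min = 26.5, p = 0.918496, fail to reject H0.


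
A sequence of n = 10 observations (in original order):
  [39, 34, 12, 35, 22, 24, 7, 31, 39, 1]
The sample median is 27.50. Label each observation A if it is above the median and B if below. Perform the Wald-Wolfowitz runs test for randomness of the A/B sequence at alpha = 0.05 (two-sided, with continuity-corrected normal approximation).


Step 1: Compute median = 27.50; label A = above, B = below.
Labels in order: AABABBBAAB  (n_A = 5, n_B = 5)
Step 2: Count runs R = 6.
Step 3: Under H0 (random ordering), E[R] = 2*n_A*n_B/(n_A+n_B) + 1 = 2*5*5/10 + 1 = 6.0000.
        Var[R] = 2*n_A*n_B*(2*n_A*n_B - n_A - n_B) / ((n_A+n_B)^2 * (n_A+n_B-1)) = 2000/900 = 2.2222.
        SD[R] = 1.4907.
Step 4: R = E[R], so z = 0 with no continuity correction.
Step 5: Two-sided p-value via normal approximation = 2*(1 - Phi(|z|)) = 1.000000.
Step 6: alpha = 0.05. fail to reject H0.

R = 6, z = 0.0000, p = 1.000000, fail to reject H0.


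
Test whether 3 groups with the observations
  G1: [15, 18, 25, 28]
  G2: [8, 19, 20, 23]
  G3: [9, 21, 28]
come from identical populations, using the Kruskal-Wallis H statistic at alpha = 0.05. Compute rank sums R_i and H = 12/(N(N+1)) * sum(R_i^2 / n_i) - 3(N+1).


Step 1: Combine all N = 11 observations and assign midranks.
sorted (value, group, rank): (8,G2,1), (9,G3,2), (15,G1,3), (18,G1,4), (19,G2,5), (20,G2,6), (21,G3,7), (23,G2,8), (25,G1,9), (28,G1,10.5), (28,G3,10.5)
Step 2: Sum ranks within each group.
R_1 = 26.5 (n_1 = 4)
R_2 = 20 (n_2 = 4)
R_3 = 19.5 (n_3 = 3)
Step 3: H = 12/(N(N+1)) * sum(R_i^2/n_i) - 3(N+1)
     = 12/(11*12) * (26.5^2/4 + 20^2/4 + 19.5^2/3) - 3*12
     = 0.090909 * 402.312 - 36
     = 0.573864.
Step 4: Ties present; correction factor C = 1 - 6/(11^3 - 11) = 0.995455. Corrected H = 0.573864 / 0.995455 = 0.576484.
Step 5: Under H0, H ~ chi^2(2); p-value = 0.749580.
Step 6: alpha = 0.05. fail to reject H0.

H = 0.5765, df = 2, p = 0.749580, fail to reject H0.


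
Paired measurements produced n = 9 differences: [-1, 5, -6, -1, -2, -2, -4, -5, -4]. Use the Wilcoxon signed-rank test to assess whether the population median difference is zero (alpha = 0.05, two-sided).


Step 1: Drop any zero differences (none here) and take |d_i|.
|d| = [1, 5, 6, 1, 2, 2, 4, 5, 4]
Step 2: Midrank |d_i| (ties get averaged ranks).
ranks: |1|->1.5, |5|->7.5, |6|->9, |1|->1.5, |2|->3.5, |2|->3.5, |4|->5.5, |5|->7.5, |4|->5.5
Step 3: Attach original signs; sum ranks with positive sign and with negative sign.
W+ = 7.5 = 7.5
W- = 1.5 + 9 + 1.5 + 3.5 + 3.5 + 5.5 + 7.5 + 5.5 = 37.5
(Check: W+ + W- = 45 should equal n(n+1)/2 = 45.)
Step 4: Test statistic W = min(W+, W-) = 7.5.
Step 5: Ties in |d|, so use the tie-corrected normal approximation.
        E[W] = n(n+1)/4 = 9*10/4 = 22.5.
        Tie groups: |d|=1 (t=2), |d|=2 (t=2), |d|=4 (t=2), |d|=5 (t=2); sum(t^3 - t) = 24.
        Var[W] = n(n+1)(2n+1)/24 - sum(t^3-t)/48 = 1710/24 - 24/48 = 70.75.
        z = (W - E[W]) / sqrt(Var[W]) = (7.5 - 22.5) / 8.4113 = -1.7833.
        Two-sided p = 2*Phi(z) = 0.074535.
Step 6: alpha = 0.05. fail to reject H0.

W+ = 7.5, W- = 37.5, W = min = 7.5, p = 0.074535, fail to reject H0.


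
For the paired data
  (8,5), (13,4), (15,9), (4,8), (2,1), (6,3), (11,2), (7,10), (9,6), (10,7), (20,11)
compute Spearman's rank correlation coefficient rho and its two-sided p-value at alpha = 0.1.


Step 1: Rank x and y separately (midranks; no ties here).
rank(x): 8->5, 13->9, 15->10, 4->2, 2->1, 6->3, 11->8, 7->4, 9->6, 10->7, 20->11
rank(y): 5->5, 4->4, 9->9, 8->8, 1->1, 3->3, 2->2, 10->10, 6->6, 7->7, 11->11
Step 2: d_i = R_x(i) - R_y(i); compute d_i^2.
  (5-5)^2=0, (9-4)^2=25, (10-9)^2=1, (2-8)^2=36, (1-1)^2=0, (3-3)^2=0, (8-2)^2=36, (4-10)^2=36, (6-6)^2=0, (7-7)^2=0, (11-11)^2=0
sum(d^2) = 134.
Step 3: rho = 1 - 6*134 / (11*(11^2 - 1)) = 1 - 804/1320 = 0.390909.
Step 4: Under H0, t = rho * sqrt((n-2)/(1-rho^2)) = 1.2741 ~ t(9).
Step 5: Two-sided p-value from the t-distribution with 9 df = 0.234540.
Step 6: alpha = 0.1. fail to reject H0.

rho = 0.3909, p = 0.234540, fail to reject H0 at alpha = 0.1.


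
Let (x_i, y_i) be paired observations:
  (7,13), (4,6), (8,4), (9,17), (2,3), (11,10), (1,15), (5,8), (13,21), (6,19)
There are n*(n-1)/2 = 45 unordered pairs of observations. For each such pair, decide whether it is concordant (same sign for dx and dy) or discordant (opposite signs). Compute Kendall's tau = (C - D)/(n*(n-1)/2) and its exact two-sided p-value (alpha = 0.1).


Step 1: Enumerate the 45 unordered pairs (i,j) with i<j and classify each by sign(x_j-x_i) * sign(y_j-y_i).
  (1,2):dx=-3,dy=-7->C; (1,3):dx=+1,dy=-9->D; (1,4):dx=+2,dy=+4->C; (1,5):dx=-5,dy=-10->C
  (1,6):dx=+4,dy=-3->D; (1,7):dx=-6,dy=+2->D; (1,8):dx=-2,dy=-5->C; (1,9):dx=+6,dy=+8->C
  (1,10):dx=-1,dy=+6->D; (2,3):dx=+4,dy=-2->D; (2,4):dx=+5,dy=+11->C; (2,5):dx=-2,dy=-3->C
  (2,6):dx=+7,dy=+4->C; (2,7):dx=-3,dy=+9->D; (2,8):dx=+1,dy=+2->C; (2,9):dx=+9,dy=+15->C
  (2,10):dx=+2,dy=+13->C; (3,4):dx=+1,dy=+13->C; (3,5):dx=-6,dy=-1->C; (3,6):dx=+3,dy=+6->C
  (3,7):dx=-7,dy=+11->D; (3,8):dx=-3,dy=+4->D; (3,9):dx=+5,dy=+17->C; (3,10):dx=-2,dy=+15->D
  (4,5):dx=-7,dy=-14->C; (4,6):dx=+2,dy=-7->D; (4,7):dx=-8,dy=-2->C; (4,8):dx=-4,dy=-9->C
  (4,9):dx=+4,dy=+4->C; (4,10):dx=-3,dy=+2->D; (5,6):dx=+9,dy=+7->C; (5,7):dx=-1,dy=+12->D
  (5,8):dx=+3,dy=+5->C; (5,9):dx=+11,dy=+18->C; (5,10):dx=+4,dy=+16->C; (6,7):dx=-10,dy=+5->D
  (6,8):dx=-6,dy=-2->C; (6,9):dx=+2,dy=+11->C; (6,10):dx=-5,dy=+9->D; (7,8):dx=+4,dy=-7->D
  (7,9):dx=+12,dy=+6->C; (7,10):dx=+5,dy=+4->C; (8,9):dx=+8,dy=+13->C; (8,10):dx=+1,dy=+11->C
  (9,10):dx=-7,dy=-2->C
Step 2: C = 30, D = 15, total pairs = 45.
Step 3: tau = (C - D)/(n(n-1)/2) = (30 - 15)/45 = 0.333333.
Step 4: Exact two-sided p-value (enumerate n! = 3628800 permutations of y under H0): p = 0.216373.
Step 5: alpha = 0.1. fail to reject H0.

tau_b = 0.3333 (C=30, D=15), p = 0.216373, fail to reject H0.


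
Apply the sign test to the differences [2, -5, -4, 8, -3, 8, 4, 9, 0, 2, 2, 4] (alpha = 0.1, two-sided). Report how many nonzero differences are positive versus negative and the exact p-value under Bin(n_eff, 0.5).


Step 1: Discard zero differences. Original n = 12; n_eff = number of nonzero differences = 11.
Nonzero differences (with sign): +2, -5, -4, +8, -3, +8, +4, +9, +2, +2, +4
Step 2: Count signs: positive = 8, negative = 3.
Step 3: Under H0: P(positive) = 0.5, so the number of positives S ~ Bin(11, 0.5).
Step 4: Two-sided exact p-value = sum of Bin(11,0.5) probabilities at or below the observed probability = 0.226562.
Step 5: alpha = 0.1. fail to reject H0.

n_eff = 11, pos = 8, neg = 3, p = 0.226562, fail to reject H0.


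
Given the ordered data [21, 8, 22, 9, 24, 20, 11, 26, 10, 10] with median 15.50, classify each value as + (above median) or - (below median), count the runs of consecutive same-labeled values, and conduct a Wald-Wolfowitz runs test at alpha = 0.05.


Step 1: Compute median = 15.50; label A = above, B = below.
Labels in order: ABABAABABB  (n_A = 5, n_B = 5)
Step 2: Count runs R = 8.
Step 3: Under H0 (random ordering), E[R] = 2*n_A*n_B/(n_A+n_B) + 1 = 2*5*5/10 + 1 = 6.0000.
        Var[R] = 2*n_A*n_B*(2*n_A*n_B - n_A - n_B) / ((n_A+n_B)^2 * (n_A+n_B-1)) = 2000/900 = 2.2222.
        SD[R] = 1.4907.
Step 4: Continuity-corrected z = (R - 0.5 - E[R]) / SD[R] = (8 - 0.5 - 6.0000) / 1.4907 = 1.0062.
Step 5: Two-sided p-value via normal approximation = 2*(1 - Phi(|z|)) = 0.314305.
Step 6: alpha = 0.05. fail to reject H0.

R = 8, z = 1.0062, p = 0.314305, fail to reject H0.


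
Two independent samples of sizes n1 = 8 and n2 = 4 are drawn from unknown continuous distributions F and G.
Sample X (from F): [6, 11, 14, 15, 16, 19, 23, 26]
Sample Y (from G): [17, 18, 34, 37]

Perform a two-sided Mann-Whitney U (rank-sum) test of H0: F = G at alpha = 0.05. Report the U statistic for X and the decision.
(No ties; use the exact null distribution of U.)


Step 1: Combine and sort all 12 observations; assign midranks.
sorted (value, group): (6,X), (11,X), (14,X), (15,X), (16,X), (17,Y), (18,Y), (19,X), (23,X), (26,X), (34,Y), (37,Y)
ranks: 6->1, 11->2, 14->3, 15->4, 16->5, 17->6, 18->7, 19->8, 23->9, 26->10, 34->11, 37->12
Step 2: Rank sum for X: R1 = 1 + 2 + 3 + 4 + 5 + 8 + 9 + 10 = 42.
Step 3: U_X = R1 - n1(n1+1)/2 = 42 - 8*9/2 = 42 - 36 = 6.
       U_Y = n1*n2 - U_X = 32 - 6 = 26.
Step 4: No ties, so the exact null distribution of U (based on enumerating the C(12,8) = 495 equally likely rank assignments) gives the two-sided p-value.
Step 5: p-value = 0.109091; compare to alpha = 0.05. fail to reject H0.

U_X = 6, p = 0.109091, fail to reject H0 at alpha = 0.05.


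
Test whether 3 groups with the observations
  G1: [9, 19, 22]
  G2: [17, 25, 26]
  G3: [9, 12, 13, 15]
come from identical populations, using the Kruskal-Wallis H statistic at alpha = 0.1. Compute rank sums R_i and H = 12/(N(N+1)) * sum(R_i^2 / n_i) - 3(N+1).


Step 1: Combine all N = 10 observations and assign midranks.
sorted (value, group, rank): (9,G1,1.5), (9,G3,1.5), (12,G3,3), (13,G3,4), (15,G3,5), (17,G2,6), (19,G1,7), (22,G1,8), (25,G2,9), (26,G2,10)
Step 2: Sum ranks within each group.
R_1 = 16.5 (n_1 = 3)
R_2 = 25 (n_2 = 3)
R_3 = 13.5 (n_3 = 4)
Step 3: H = 12/(N(N+1)) * sum(R_i^2/n_i) - 3(N+1)
     = 12/(10*11) * (16.5^2/3 + 25^2/3 + 13.5^2/4) - 3*11
     = 0.109091 * 344.646 - 33
     = 4.597727.
Step 4: Ties present; correction factor C = 1 - 6/(10^3 - 10) = 0.993939. Corrected H = 4.597727 / 0.993939 = 4.625762.
Step 5: Under H0, H ~ chi^2(2); p-value = 0.098976.
Step 6: alpha = 0.1. reject H0.

H = 4.6258, df = 2, p = 0.098976, reject H0.


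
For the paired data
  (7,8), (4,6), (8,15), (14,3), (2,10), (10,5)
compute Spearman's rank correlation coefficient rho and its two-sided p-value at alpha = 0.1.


Step 1: Rank x and y separately (midranks; no ties here).
rank(x): 7->3, 4->2, 8->4, 14->6, 2->1, 10->5
rank(y): 8->4, 6->3, 15->6, 3->1, 10->5, 5->2
Step 2: d_i = R_x(i) - R_y(i); compute d_i^2.
  (3-4)^2=1, (2-3)^2=1, (4-6)^2=4, (6-1)^2=25, (1-5)^2=16, (5-2)^2=9
sum(d^2) = 56.
Step 3: rho = 1 - 6*56 / (6*(6^2 - 1)) = 1 - 336/210 = -0.600000.
Step 4: Under H0, t = rho * sqrt((n-2)/(1-rho^2)) = -1.5000 ~ t(4).
Step 5: Two-sided p-value from the t-distribution with 4 df = 0.208000.
Step 6: alpha = 0.1. fail to reject H0.

rho = -0.6000, p = 0.208000, fail to reject H0 at alpha = 0.1.


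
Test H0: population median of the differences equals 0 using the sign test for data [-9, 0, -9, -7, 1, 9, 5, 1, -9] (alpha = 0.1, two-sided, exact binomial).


Step 1: Discard zero differences. Original n = 9; n_eff = number of nonzero differences = 8.
Nonzero differences (with sign): -9, -9, -7, +1, +9, +5, +1, -9
Step 2: Count signs: positive = 4, negative = 4.
Step 3: Under H0: P(positive) = 0.5, so the number of positives S ~ Bin(8, 0.5).
Step 4: Two-sided exact p-value = sum of Bin(8,0.5) probabilities at or below the observed probability = 1.000000.
Step 5: alpha = 0.1. fail to reject H0.

n_eff = 8, pos = 4, neg = 4, p = 1.000000, fail to reject H0.


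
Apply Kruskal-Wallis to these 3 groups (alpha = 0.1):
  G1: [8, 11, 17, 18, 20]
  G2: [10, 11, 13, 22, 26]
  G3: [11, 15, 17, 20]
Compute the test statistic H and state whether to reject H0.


Step 1: Combine all N = 14 observations and assign midranks.
sorted (value, group, rank): (8,G1,1), (10,G2,2), (11,G1,4), (11,G2,4), (11,G3,4), (13,G2,6), (15,G3,7), (17,G1,8.5), (17,G3,8.5), (18,G1,10), (20,G1,11.5), (20,G3,11.5), (22,G2,13), (26,G2,14)
Step 2: Sum ranks within each group.
R_1 = 35 (n_1 = 5)
R_2 = 39 (n_2 = 5)
R_3 = 31 (n_3 = 4)
Step 3: H = 12/(N(N+1)) * sum(R_i^2/n_i) - 3(N+1)
     = 12/(14*15) * (35^2/5 + 39^2/5 + 31^2/4) - 3*15
     = 0.057143 * 789.45 - 45
     = 0.111429.
Step 4: Ties present; correction factor C = 1 - 36/(14^3 - 14) = 0.986813. Corrected H = 0.111429 / 0.986813 = 0.112918.
Step 5: Under H0, H ~ chi^2(2); p-value = 0.945105.
Step 6: alpha = 0.1. fail to reject H0.

H = 0.1129, df = 2, p = 0.945105, fail to reject H0.


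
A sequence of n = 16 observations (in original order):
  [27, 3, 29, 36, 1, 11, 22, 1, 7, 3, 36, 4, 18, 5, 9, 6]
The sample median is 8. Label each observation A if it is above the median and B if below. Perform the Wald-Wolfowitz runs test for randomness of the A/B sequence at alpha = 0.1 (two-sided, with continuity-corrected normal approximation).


Step 1: Compute median = 8; label A = above, B = below.
Labels in order: ABAABAABBBABABAB  (n_A = 8, n_B = 8)
Step 2: Count runs R = 12.
Step 3: Under H0 (random ordering), E[R] = 2*n_A*n_B/(n_A+n_B) + 1 = 2*8*8/16 + 1 = 9.0000.
        Var[R] = 2*n_A*n_B*(2*n_A*n_B - n_A - n_B) / ((n_A+n_B)^2 * (n_A+n_B-1)) = 14336/3840 = 3.7333.
        SD[R] = 1.9322.
Step 4: Continuity-corrected z = (R - 0.5 - E[R]) / SD[R] = (12 - 0.5 - 9.0000) / 1.9322 = 1.2939.
Step 5: Two-sided p-value via normal approximation = 2*(1 - Phi(|z|)) = 0.195709.
Step 6: alpha = 0.1. fail to reject H0.

R = 12, z = 1.2939, p = 0.195709, fail to reject H0.


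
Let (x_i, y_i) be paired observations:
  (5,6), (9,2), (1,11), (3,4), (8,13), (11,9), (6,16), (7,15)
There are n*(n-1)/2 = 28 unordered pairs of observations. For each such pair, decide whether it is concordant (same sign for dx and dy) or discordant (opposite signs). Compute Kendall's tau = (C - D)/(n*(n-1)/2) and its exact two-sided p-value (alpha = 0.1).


Step 1: Enumerate the 28 unordered pairs (i,j) with i<j and classify each by sign(x_j-x_i) * sign(y_j-y_i).
  (1,2):dx=+4,dy=-4->D; (1,3):dx=-4,dy=+5->D; (1,4):dx=-2,dy=-2->C; (1,5):dx=+3,dy=+7->C
  (1,6):dx=+6,dy=+3->C; (1,7):dx=+1,dy=+10->C; (1,8):dx=+2,dy=+9->C; (2,3):dx=-8,dy=+9->D
  (2,4):dx=-6,dy=+2->D; (2,5):dx=-1,dy=+11->D; (2,6):dx=+2,dy=+7->C; (2,7):dx=-3,dy=+14->D
  (2,8):dx=-2,dy=+13->D; (3,4):dx=+2,dy=-7->D; (3,5):dx=+7,dy=+2->C; (3,6):dx=+10,dy=-2->D
  (3,7):dx=+5,dy=+5->C; (3,8):dx=+6,dy=+4->C; (4,5):dx=+5,dy=+9->C; (4,6):dx=+8,dy=+5->C
  (4,7):dx=+3,dy=+12->C; (4,8):dx=+4,dy=+11->C; (5,6):dx=+3,dy=-4->D; (5,7):dx=-2,dy=+3->D
  (5,8):dx=-1,dy=+2->D; (6,7):dx=-5,dy=+7->D; (6,8):dx=-4,dy=+6->D; (7,8):dx=+1,dy=-1->D
Step 2: C = 13, D = 15, total pairs = 28.
Step 3: tau = (C - D)/(n(n-1)/2) = (13 - 15)/28 = -0.071429.
Step 4: Exact two-sided p-value (enumerate n! = 40320 permutations of y under H0): p = 0.904861.
Step 5: alpha = 0.1. fail to reject H0.

tau_b = -0.0714 (C=13, D=15), p = 0.904861, fail to reject H0.


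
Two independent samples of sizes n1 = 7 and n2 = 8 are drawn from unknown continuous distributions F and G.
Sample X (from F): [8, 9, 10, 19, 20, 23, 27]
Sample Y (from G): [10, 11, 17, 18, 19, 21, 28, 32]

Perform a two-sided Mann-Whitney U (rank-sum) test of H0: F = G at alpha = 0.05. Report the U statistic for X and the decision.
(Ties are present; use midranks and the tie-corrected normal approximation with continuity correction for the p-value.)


Step 1: Combine and sort all 15 observations; assign midranks.
sorted (value, group): (8,X), (9,X), (10,X), (10,Y), (11,Y), (17,Y), (18,Y), (19,X), (19,Y), (20,X), (21,Y), (23,X), (27,X), (28,Y), (32,Y)
ranks: 8->1, 9->2, 10->3.5, 10->3.5, 11->5, 17->6, 18->7, 19->8.5, 19->8.5, 20->10, 21->11, 23->12, 27->13, 28->14, 32->15
Step 2: Rank sum for X: R1 = 1 + 2 + 3.5 + 8.5 + 10 + 12 + 13 = 50.
Step 3: U_X = R1 - n1(n1+1)/2 = 50 - 7*8/2 = 50 - 28 = 22.
       U_Y = n1*n2 - U_X = 56 - 22 = 34.
Step 4: Ties are present, so use the tie-corrected normal approximation (with continuity correction) for the p-value.
Step 5: p-value = 0.523707; compare to alpha = 0.05. fail to reject H0.

U_X = 22, p = 0.523707, fail to reject H0 at alpha = 0.05.


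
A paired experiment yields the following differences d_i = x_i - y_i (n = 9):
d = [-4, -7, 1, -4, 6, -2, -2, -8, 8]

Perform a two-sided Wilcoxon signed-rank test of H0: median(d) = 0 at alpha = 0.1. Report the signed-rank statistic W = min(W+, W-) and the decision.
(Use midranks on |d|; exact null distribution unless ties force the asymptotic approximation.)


Step 1: Drop any zero differences (none here) and take |d_i|.
|d| = [4, 7, 1, 4, 6, 2, 2, 8, 8]
Step 2: Midrank |d_i| (ties get averaged ranks).
ranks: |4|->4.5, |7|->7, |1|->1, |4|->4.5, |6|->6, |2|->2.5, |2|->2.5, |8|->8.5, |8|->8.5
Step 3: Attach original signs; sum ranks with positive sign and with negative sign.
W+ = 1 + 6 + 8.5 = 15.5
W- = 4.5 + 7 + 4.5 + 2.5 + 2.5 + 8.5 = 29.5
(Check: W+ + W- = 45 should equal n(n+1)/2 = 45.)
Step 4: Test statistic W = min(W+, W-) = 15.5.
Step 5: Ties in |d|, so use the tie-corrected normal approximation.
        E[W] = n(n+1)/4 = 9*10/4 = 22.5.
        Tie groups: |d|=2 (t=2), |d|=4 (t=2), |d|=8 (t=2); sum(t^3 - t) = 18.
        Var[W] = n(n+1)(2n+1)/24 - sum(t^3-t)/48 = 1710/24 - 18/48 = 70.875.
        z = (W - E[W]) / sqrt(Var[W]) = (15.5 - 22.5) / 8.4187 = -0.8315.
        Two-sided p = 2*Phi(z) = 0.405703.
Step 6: alpha = 0.1. fail to reject H0.

W+ = 15.5, W- = 29.5, W = min = 15.5, p = 0.405703, fail to reject H0.


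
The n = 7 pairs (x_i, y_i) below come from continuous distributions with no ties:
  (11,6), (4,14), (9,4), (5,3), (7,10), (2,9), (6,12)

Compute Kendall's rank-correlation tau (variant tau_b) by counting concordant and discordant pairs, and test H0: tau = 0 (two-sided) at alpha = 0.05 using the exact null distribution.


Step 1: Enumerate the 21 unordered pairs (i,j) with i<j and classify each by sign(x_j-x_i) * sign(y_j-y_i).
  (1,2):dx=-7,dy=+8->D; (1,3):dx=-2,dy=-2->C; (1,4):dx=-6,dy=-3->C; (1,5):dx=-4,dy=+4->D
  (1,6):dx=-9,dy=+3->D; (1,7):dx=-5,dy=+6->D; (2,3):dx=+5,dy=-10->D; (2,4):dx=+1,dy=-11->D
  (2,5):dx=+3,dy=-4->D; (2,6):dx=-2,dy=-5->C; (2,7):dx=+2,dy=-2->D; (3,4):dx=-4,dy=-1->C
  (3,5):dx=-2,dy=+6->D; (3,6):dx=-7,dy=+5->D; (3,7):dx=-3,dy=+8->D; (4,5):dx=+2,dy=+7->C
  (4,6):dx=-3,dy=+6->D; (4,7):dx=+1,dy=+9->C; (5,6):dx=-5,dy=-1->C; (5,7):dx=-1,dy=+2->D
  (6,7):dx=+4,dy=+3->C
Step 2: C = 8, D = 13, total pairs = 21.
Step 3: tau = (C - D)/(n(n-1)/2) = (8 - 13)/21 = -0.238095.
Step 4: Exact two-sided p-value (enumerate n! = 5040 permutations of y under H0): p = 0.561905.
Step 5: alpha = 0.05. fail to reject H0.

tau_b = -0.2381 (C=8, D=13), p = 0.561905, fail to reject H0.


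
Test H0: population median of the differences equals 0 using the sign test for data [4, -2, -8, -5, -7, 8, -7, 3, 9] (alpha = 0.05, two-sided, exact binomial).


Step 1: Discard zero differences. Original n = 9; n_eff = number of nonzero differences = 9.
Nonzero differences (with sign): +4, -2, -8, -5, -7, +8, -7, +3, +9
Step 2: Count signs: positive = 4, negative = 5.
Step 3: Under H0: P(positive) = 0.5, so the number of positives S ~ Bin(9, 0.5).
Step 4: Two-sided exact p-value = sum of Bin(9,0.5) probabilities at or below the observed probability = 1.000000.
Step 5: alpha = 0.05. fail to reject H0.

n_eff = 9, pos = 4, neg = 5, p = 1.000000, fail to reject H0.


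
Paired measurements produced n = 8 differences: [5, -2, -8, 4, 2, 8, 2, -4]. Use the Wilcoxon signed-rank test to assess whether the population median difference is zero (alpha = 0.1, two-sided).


Step 1: Drop any zero differences (none here) and take |d_i|.
|d| = [5, 2, 8, 4, 2, 8, 2, 4]
Step 2: Midrank |d_i| (ties get averaged ranks).
ranks: |5|->6, |2|->2, |8|->7.5, |4|->4.5, |2|->2, |8|->7.5, |2|->2, |4|->4.5
Step 3: Attach original signs; sum ranks with positive sign and with negative sign.
W+ = 6 + 4.5 + 2 + 7.5 + 2 = 22
W- = 2 + 7.5 + 4.5 = 14
(Check: W+ + W- = 36 should equal n(n+1)/2 = 36.)
Step 4: Test statistic W = min(W+, W-) = 14.
Step 5: Ties in |d|, so use the tie-corrected normal approximation.
        E[W] = n(n+1)/4 = 8*9/4 = 18.
        Tie groups: |d|=2 (t=3), |d|=4 (t=2), |d|=8 (t=2); sum(t^3 - t) = 36.
        Var[W] = n(n+1)(2n+1)/24 - sum(t^3-t)/48 = 1224/24 - 36/48 = 50.25.
        z = (W - E[W]) / sqrt(Var[W]) = (14 - 18) / 7.0887 = -0.5643.
        Two-sided p = 2*Phi(z) = 0.572566.
Step 6: alpha = 0.1. fail to reject H0.

W+ = 22, W- = 14, W = min = 14, p = 0.572566, fail to reject H0.


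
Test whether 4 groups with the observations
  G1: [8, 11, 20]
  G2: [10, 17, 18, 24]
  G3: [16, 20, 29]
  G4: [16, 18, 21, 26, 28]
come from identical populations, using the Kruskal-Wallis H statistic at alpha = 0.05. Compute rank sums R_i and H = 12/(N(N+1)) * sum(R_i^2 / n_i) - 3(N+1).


Step 1: Combine all N = 15 observations and assign midranks.
sorted (value, group, rank): (8,G1,1), (10,G2,2), (11,G1,3), (16,G3,4.5), (16,G4,4.5), (17,G2,6), (18,G2,7.5), (18,G4,7.5), (20,G1,9.5), (20,G3,9.5), (21,G4,11), (24,G2,12), (26,G4,13), (28,G4,14), (29,G3,15)
Step 2: Sum ranks within each group.
R_1 = 13.5 (n_1 = 3)
R_2 = 27.5 (n_2 = 4)
R_3 = 29 (n_3 = 3)
R_4 = 50 (n_4 = 5)
Step 3: H = 12/(N(N+1)) * sum(R_i^2/n_i) - 3(N+1)
     = 12/(15*16) * (13.5^2/3 + 27.5^2/4 + 29^2/3 + 50^2/5) - 3*16
     = 0.050000 * 1030.15 - 48
     = 3.507292.
Step 4: Ties present; correction factor C = 1 - 18/(15^3 - 15) = 0.994643. Corrected H = 3.507292 / 0.994643 = 3.526182.
Step 5: Under H0, H ~ chi^2(3); p-value = 0.317382.
Step 6: alpha = 0.05. fail to reject H0.

H = 3.5262, df = 3, p = 0.317382, fail to reject H0.


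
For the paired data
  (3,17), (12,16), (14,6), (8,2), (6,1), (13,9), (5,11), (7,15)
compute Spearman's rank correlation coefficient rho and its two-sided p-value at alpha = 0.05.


Step 1: Rank x and y separately (midranks; no ties here).
rank(x): 3->1, 12->6, 14->8, 8->5, 6->3, 13->7, 5->2, 7->4
rank(y): 17->8, 16->7, 6->3, 2->2, 1->1, 9->4, 11->5, 15->6
Step 2: d_i = R_x(i) - R_y(i); compute d_i^2.
  (1-8)^2=49, (6-7)^2=1, (8-3)^2=25, (5-2)^2=9, (3-1)^2=4, (7-4)^2=9, (2-5)^2=9, (4-6)^2=4
sum(d^2) = 110.
Step 3: rho = 1 - 6*110 / (8*(8^2 - 1)) = 1 - 660/504 = -0.309524.
Step 4: Under H0, t = rho * sqrt((n-2)/(1-rho^2)) = -0.7973 ~ t(6).
Step 5: Two-sided p-value from the t-distribution with 6 df = 0.455645.
Step 6: alpha = 0.05. fail to reject H0.

rho = -0.3095, p = 0.455645, fail to reject H0 at alpha = 0.05.


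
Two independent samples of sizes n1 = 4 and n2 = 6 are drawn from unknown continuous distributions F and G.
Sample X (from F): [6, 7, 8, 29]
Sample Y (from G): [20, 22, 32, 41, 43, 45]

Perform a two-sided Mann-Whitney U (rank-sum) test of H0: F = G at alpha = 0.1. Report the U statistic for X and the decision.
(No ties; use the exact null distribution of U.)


Step 1: Combine and sort all 10 observations; assign midranks.
sorted (value, group): (6,X), (7,X), (8,X), (20,Y), (22,Y), (29,X), (32,Y), (41,Y), (43,Y), (45,Y)
ranks: 6->1, 7->2, 8->3, 20->4, 22->5, 29->6, 32->7, 41->8, 43->9, 45->10
Step 2: Rank sum for X: R1 = 1 + 2 + 3 + 6 = 12.
Step 3: U_X = R1 - n1(n1+1)/2 = 12 - 4*5/2 = 12 - 10 = 2.
       U_Y = n1*n2 - U_X = 24 - 2 = 22.
Step 4: No ties, so the exact null distribution of U (based on enumerating the C(10,4) = 210 equally likely rank assignments) gives the two-sided p-value.
Step 5: p-value = 0.038095; compare to alpha = 0.1. reject H0.

U_X = 2, p = 0.038095, reject H0 at alpha = 0.1.


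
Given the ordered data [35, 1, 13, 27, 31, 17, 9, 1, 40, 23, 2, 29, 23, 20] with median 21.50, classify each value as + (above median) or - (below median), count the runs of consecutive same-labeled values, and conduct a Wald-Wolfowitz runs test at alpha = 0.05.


Step 1: Compute median = 21.50; label A = above, B = below.
Labels in order: ABBAABBBAABAAB  (n_A = 7, n_B = 7)
Step 2: Count runs R = 8.
Step 3: Under H0 (random ordering), E[R] = 2*n_A*n_B/(n_A+n_B) + 1 = 2*7*7/14 + 1 = 8.0000.
        Var[R] = 2*n_A*n_B*(2*n_A*n_B - n_A - n_B) / ((n_A+n_B)^2 * (n_A+n_B-1)) = 8232/2548 = 3.2308.
        SD[R] = 1.7974.
Step 4: R = E[R], so z = 0 with no continuity correction.
Step 5: Two-sided p-value via normal approximation = 2*(1 - Phi(|z|)) = 1.000000.
Step 6: alpha = 0.05. fail to reject H0.

R = 8, z = 0.0000, p = 1.000000, fail to reject H0.


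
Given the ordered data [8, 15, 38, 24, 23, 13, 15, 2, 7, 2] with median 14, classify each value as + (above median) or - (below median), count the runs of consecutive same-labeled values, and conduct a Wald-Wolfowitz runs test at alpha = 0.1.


Step 1: Compute median = 14; label A = above, B = below.
Labels in order: BAAAABABBB  (n_A = 5, n_B = 5)
Step 2: Count runs R = 5.
Step 3: Under H0 (random ordering), E[R] = 2*n_A*n_B/(n_A+n_B) + 1 = 2*5*5/10 + 1 = 6.0000.
        Var[R] = 2*n_A*n_B*(2*n_A*n_B - n_A - n_B) / ((n_A+n_B)^2 * (n_A+n_B-1)) = 2000/900 = 2.2222.
        SD[R] = 1.4907.
Step 4: Continuity-corrected z = (R + 0.5 - E[R]) / SD[R] = (5 + 0.5 - 6.0000) / 1.4907 = -0.3354.
Step 5: Two-sided p-value via normal approximation = 2*(1 - Phi(|z|)) = 0.737316.
Step 6: alpha = 0.1. fail to reject H0.

R = 5, z = -0.3354, p = 0.737316, fail to reject H0.


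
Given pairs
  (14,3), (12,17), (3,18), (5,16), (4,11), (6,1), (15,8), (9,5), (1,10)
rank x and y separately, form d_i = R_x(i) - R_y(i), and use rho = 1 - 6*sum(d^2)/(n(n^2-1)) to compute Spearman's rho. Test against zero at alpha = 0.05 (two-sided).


Step 1: Rank x and y separately (midranks; no ties here).
rank(x): 14->8, 12->7, 3->2, 5->4, 4->3, 6->5, 15->9, 9->6, 1->1
rank(y): 3->2, 17->8, 18->9, 16->7, 11->6, 1->1, 8->4, 5->3, 10->5
Step 2: d_i = R_x(i) - R_y(i); compute d_i^2.
  (8-2)^2=36, (7-8)^2=1, (2-9)^2=49, (4-7)^2=9, (3-6)^2=9, (5-1)^2=16, (9-4)^2=25, (6-3)^2=9, (1-5)^2=16
sum(d^2) = 170.
Step 3: rho = 1 - 6*170 / (9*(9^2 - 1)) = 1 - 1020/720 = -0.416667.
Step 4: Under H0, t = rho * sqrt((n-2)/(1-rho^2)) = -1.2127 ~ t(7).
Step 5: Two-sided p-value from the t-distribution with 7 df = 0.264586.
Step 6: alpha = 0.05. fail to reject H0.

rho = -0.4167, p = 0.264586, fail to reject H0 at alpha = 0.05.


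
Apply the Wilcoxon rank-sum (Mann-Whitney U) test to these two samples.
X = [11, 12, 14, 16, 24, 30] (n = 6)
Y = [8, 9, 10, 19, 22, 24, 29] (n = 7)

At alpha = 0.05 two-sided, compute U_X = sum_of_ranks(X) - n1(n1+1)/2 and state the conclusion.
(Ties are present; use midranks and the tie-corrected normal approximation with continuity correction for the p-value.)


Step 1: Combine and sort all 13 observations; assign midranks.
sorted (value, group): (8,Y), (9,Y), (10,Y), (11,X), (12,X), (14,X), (16,X), (19,Y), (22,Y), (24,X), (24,Y), (29,Y), (30,X)
ranks: 8->1, 9->2, 10->3, 11->4, 12->5, 14->6, 16->7, 19->8, 22->9, 24->10.5, 24->10.5, 29->12, 30->13
Step 2: Rank sum for X: R1 = 4 + 5 + 6 + 7 + 10.5 + 13 = 45.5.
Step 3: U_X = R1 - n1(n1+1)/2 = 45.5 - 6*7/2 = 45.5 - 21 = 24.5.
       U_Y = n1*n2 - U_X = 42 - 24.5 = 17.5.
Step 4: Ties are present, so use the tie-corrected normal approximation (with continuity correction) for the p-value.
Step 5: p-value = 0.667806; compare to alpha = 0.05. fail to reject H0.

U_X = 24.5, p = 0.667806, fail to reject H0 at alpha = 0.05.


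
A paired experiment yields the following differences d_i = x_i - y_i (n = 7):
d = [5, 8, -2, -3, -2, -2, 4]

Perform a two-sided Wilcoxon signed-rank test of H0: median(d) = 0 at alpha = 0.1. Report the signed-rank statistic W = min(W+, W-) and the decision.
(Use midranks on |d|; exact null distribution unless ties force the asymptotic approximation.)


Step 1: Drop any zero differences (none here) and take |d_i|.
|d| = [5, 8, 2, 3, 2, 2, 4]
Step 2: Midrank |d_i| (ties get averaged ranks).
ranks: |5|->6, |8|->7, |2|->2, |3|->4, |2|->2, |2|->2, |4|->5
Step 3: Attach original signs; sum ranks with positive sign and with negative sign.
W+ = 6 + 7 + 5 = 18
W- = 2 + 4 + 2 + 2 = 10
(Check: W+ + W- = 28 should equal n(n+1)/2 = 28.)
Step 4: Test statistic W = min(W+, W-) = 10.
Step 5: Ties in |d|, so use the tie-corrected normal approximation.
        E[W] = n(n+1)/4 = 7*8/4 = 14.
        Tie groups: |d|=2 (t=3); sum(t^3 - t) = 24.
        Var[W] = n(n+1)(2n+1)/24 - sum(t^3-t)/48 = 840/24 - 24/48 = 34.5.
        z = (W - E[W]) / sqrt(Var[W]) = (10 - 14) / 5.8737 = -0.6810.
        Two-sided p = 2*Phi(z) = 0.495868.
Step 6: alpha = 0.1. fail to reject H0.

W+ = 18, W- = 10, W = min = 10, p = 0.495868, fail to reject H0.


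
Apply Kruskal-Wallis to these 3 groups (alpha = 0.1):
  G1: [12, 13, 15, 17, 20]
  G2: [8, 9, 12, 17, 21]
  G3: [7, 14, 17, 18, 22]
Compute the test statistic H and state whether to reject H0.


Step 1: Combine all N = 15 observations and assign midranks.
sorted (value, group, rank): (7,G3,1), (8,G2,2), (9,G2,3), (12,G1,4.5), (12,G2,4.5), (13,G1,6), (14,G3,7), (15,G1,8), (17,G1,10), (17,G2,10), (17,G3,10), (18,G3,12), (20,G1,13), (21,G2,14), (22,G3,15)
Step 2: Sum ranks within each group.
R_1 = 41.5 (n_1 = 5)
R_2 = 33.5 (n_2 = 5)
R_3 = 45 (n_3 = 5)
Step 3: H = 12/(N(N+1)) * sum(R_i^2/n_i) - 3(N+1)
     = 12/(15*16) * (41.5^2/5 + 33.5^2/5 + 45^2/5) - 3*16
     = 0.050000 * 973.9 - 48
     = 0.695000.
Step 4: Ties present; correction factor C = 1 - 30/(15^3 - 15) = 0.991071. Corrected H = 0.695000 / 0.991071 = 0.701261.
Step 5: Under H0, H ~ chi^2(2); p-value = 0.704244.
Step 6: alpha = 0.1. fail to reject H0.

H = 0.7013, df = 2, p = 0.704244, fail to reject H0.


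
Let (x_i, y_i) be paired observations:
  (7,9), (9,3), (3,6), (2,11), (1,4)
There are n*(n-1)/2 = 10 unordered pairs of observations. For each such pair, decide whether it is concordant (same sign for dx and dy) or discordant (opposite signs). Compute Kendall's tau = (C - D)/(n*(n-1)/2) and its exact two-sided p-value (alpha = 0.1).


Step 1: Enumerate the 10 unordered pairs (i,j) with i<j and classify each by sign(x_j-x_i) * sign(y_j-y_i).
  (1,2):dx=+2,dy=-6->D; (1,3):dx=-4,dy=-3->C; (1,4):dx=-5,dy=+2->D; (1,5):dx=-6,dy=-5->C
  (2,3):dx=-6,dy=+3->D; (2,4):dx=-7,dy=+8->D; (2,5):dx=-8,dy=+1->D; (3,4):dx=-1,dy=+5->D
  (3,5):dx=-2,dy=-2->C; (4,5):dx=-1,dy=-7->C
Step 2: C = 4, D = 6, total pairs = 10.
Step 3: tau = (C - D)/(n(n-1)/2) = (4 - 6)/10 = -0.200000.
Step 4: Exact two-sided p-value (enumerate n! = 120 permutations of y under H0): p = 0.816667.
Step 5: alpha = 0.1. fail to reject H0.

tau_b = -0.2000 (C=4, D=6), p = 0.816667, fail to reject H0.


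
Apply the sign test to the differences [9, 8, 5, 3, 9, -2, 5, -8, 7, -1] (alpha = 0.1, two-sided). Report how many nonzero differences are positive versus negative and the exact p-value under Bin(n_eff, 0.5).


Step 1: Discard zero differences. Original n = 10; n_eff = number of nonzero differences = 10.
Nonzero differences (with sign): +9, +8, +5, +3, +9, -2, +5, -8, +7, -1
Step 2: Count signs: positive = 7, negative = 3.
Step 3: Under H0: P(positive) = 0.5, so the number of positives S ~ Bin(10, 0.5).
Step 4: Two-sided exact p-value = sum of Bin(10,0.5) probabilities at or below the observed probability = 0.343750.
Step 5: alpha = 0.1. fail to reject H0.

n_eff = 10, pos = 7, neg = 3, p = 0.343750, fail to reject H0.


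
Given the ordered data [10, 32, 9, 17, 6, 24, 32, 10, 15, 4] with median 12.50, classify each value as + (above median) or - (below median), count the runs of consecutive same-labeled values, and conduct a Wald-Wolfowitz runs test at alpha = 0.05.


Step 1: Compute median = 12.50; label A = above, B = below.
Labels in order: BABABAABAB  (n_A = 5, n_B = 5)
Step 2: Count runs R = 9.
Step 3: Under H0 (random ordering), E[R] = 2*n_A*n_B/(n_A+n_B) + 1 = 2*5*5/10 + 1 = 6.0000.
        Var[R] = 2*n_A*n_B*(2*n_A*n_B - n_A - n_B) / ((n_A+n_B)^2 * (n_A+n_B-1)) = 2000/900 = 2.2222.
        SD[R] = 1.4907.
Step 4: Continuity-corrected z = (R - 0.5 - E[R]) / SD[R] = (9 - 0.5 - 6.0000) / 1.4907 = 1.6771.
Step 5: Two-sided p-value via normal approximation = 2*(1 - Phi(|z|)) = 0.093533.
Step 6: alpha = 0.05. fail to reject H0.

R = 9, z = 1.6771, p = 0.093533, fail to reject H0.
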